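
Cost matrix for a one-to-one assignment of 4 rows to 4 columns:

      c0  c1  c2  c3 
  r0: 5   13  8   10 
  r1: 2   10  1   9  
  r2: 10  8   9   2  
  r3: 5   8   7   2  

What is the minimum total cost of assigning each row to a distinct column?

one of 2 optimal assignments: row0→col0 (cost 5), row1→col2 (cost 1), row2→col1 (cost 8), row3→col3 (cost 2)
total = 5 + 1 + 8 + 2 = 16

Minimum assignment cost: 16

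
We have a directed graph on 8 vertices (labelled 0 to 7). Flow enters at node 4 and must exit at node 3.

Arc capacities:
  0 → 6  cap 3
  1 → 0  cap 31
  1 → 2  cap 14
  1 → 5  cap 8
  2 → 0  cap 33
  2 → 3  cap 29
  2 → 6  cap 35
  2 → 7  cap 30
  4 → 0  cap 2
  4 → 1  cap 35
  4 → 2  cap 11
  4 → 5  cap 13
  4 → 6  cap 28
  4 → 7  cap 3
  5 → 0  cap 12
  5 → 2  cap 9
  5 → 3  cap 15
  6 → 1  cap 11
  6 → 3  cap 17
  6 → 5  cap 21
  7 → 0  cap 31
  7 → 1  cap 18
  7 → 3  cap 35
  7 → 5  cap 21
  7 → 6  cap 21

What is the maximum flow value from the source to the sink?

augment #1: 4→2→3 bottleneck 11, total now 11
augment #2: 4→5→3 bottleneck 13, total now 24
augment #3: 4→6→3 bottleneck 17, total now 41
augment #4: 4→7→3 bottleneck 3, total now 44
augment #5: 4→1→2→3 bottleneck 14, total now 58
augment #6: 4→1→5→3 bottleneck 2, total now 60
augment #7: 4→1→5→2→3 bottleneck 4, total now 64
augment #8: 4→1→5→2→7→3 bottleneck 2, total now 66
augment #9: 4→6→5→2→7→3 bottleneck 3, total now 69

Maximum flow value: 69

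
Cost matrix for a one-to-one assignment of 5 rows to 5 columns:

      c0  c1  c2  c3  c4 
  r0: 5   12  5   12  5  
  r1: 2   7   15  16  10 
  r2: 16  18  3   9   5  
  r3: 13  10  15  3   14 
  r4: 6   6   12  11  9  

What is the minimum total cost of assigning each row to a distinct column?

Minimum assignment cost: 19

optimal assignment: row0→col4 (cost 5), row1→col0 (cost 2), row2→col2 (cost 3), row3→col3 (cost 3), row4→col1 (cost 6)
total = 5 + 2 + 3 + 3 + 6 = 19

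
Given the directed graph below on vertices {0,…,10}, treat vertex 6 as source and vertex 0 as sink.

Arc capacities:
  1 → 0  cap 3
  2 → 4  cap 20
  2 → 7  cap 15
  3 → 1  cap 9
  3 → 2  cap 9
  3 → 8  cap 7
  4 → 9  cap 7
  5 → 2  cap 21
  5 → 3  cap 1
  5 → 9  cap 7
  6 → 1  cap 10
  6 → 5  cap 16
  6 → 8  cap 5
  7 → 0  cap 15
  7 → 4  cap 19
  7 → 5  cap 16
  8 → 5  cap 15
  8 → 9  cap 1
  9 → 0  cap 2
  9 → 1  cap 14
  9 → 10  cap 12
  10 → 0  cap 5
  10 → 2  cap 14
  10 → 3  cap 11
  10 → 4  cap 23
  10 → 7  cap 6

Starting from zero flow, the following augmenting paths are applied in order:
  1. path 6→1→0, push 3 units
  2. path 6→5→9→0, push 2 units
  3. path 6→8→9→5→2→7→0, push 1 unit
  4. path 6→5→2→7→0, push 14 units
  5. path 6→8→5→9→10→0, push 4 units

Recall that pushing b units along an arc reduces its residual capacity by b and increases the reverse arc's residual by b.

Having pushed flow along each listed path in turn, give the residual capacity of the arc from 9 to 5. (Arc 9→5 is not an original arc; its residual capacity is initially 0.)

Residual capacity of (9,5): 5

after path 1 (6→1→0, push 3): res(9,5)=0
after path 2 (6→5→9→0, push 2): res(9,5)=2
after path 3 (6→8→9→5→2→7→0, push 1): res(9,5)=1
after path 4 (6→5→2→7→0, push 14): res(9,5)=1
after path 5 (6→8→5→9→10→0, push 4): res(9,5)=5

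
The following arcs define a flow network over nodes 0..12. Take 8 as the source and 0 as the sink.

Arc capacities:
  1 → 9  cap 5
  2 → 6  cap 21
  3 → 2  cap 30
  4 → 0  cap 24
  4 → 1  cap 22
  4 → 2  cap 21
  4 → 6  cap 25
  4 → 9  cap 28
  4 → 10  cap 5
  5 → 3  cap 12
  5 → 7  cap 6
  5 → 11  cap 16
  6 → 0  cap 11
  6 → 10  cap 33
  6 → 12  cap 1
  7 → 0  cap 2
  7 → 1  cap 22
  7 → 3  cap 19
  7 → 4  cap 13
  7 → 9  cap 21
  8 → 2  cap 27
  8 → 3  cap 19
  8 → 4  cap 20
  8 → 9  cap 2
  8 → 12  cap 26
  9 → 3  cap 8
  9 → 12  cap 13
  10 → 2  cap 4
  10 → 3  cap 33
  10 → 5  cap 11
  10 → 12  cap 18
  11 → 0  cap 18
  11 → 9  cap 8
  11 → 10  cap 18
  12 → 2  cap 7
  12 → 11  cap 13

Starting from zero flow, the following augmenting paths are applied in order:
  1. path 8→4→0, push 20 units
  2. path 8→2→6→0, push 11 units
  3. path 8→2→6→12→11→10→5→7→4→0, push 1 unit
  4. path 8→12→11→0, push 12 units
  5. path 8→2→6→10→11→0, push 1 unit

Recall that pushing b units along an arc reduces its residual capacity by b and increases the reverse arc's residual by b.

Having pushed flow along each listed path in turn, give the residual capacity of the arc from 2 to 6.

Residual capacity of (2,6): 8

after path 1 (8→4→0, push 20): res(2,6)=21
after path 2 (8→2→6→0, push 11): res(2,6)=10
after path 3 (8→2→6→12→11→10→5→7→4→0, push 1): res(2,6)=9
after path 4 (8→12→11→0, push 12): res(2,6)=9
after path 5 (8→2→6→10→11→0, push 1): res(2,6)=8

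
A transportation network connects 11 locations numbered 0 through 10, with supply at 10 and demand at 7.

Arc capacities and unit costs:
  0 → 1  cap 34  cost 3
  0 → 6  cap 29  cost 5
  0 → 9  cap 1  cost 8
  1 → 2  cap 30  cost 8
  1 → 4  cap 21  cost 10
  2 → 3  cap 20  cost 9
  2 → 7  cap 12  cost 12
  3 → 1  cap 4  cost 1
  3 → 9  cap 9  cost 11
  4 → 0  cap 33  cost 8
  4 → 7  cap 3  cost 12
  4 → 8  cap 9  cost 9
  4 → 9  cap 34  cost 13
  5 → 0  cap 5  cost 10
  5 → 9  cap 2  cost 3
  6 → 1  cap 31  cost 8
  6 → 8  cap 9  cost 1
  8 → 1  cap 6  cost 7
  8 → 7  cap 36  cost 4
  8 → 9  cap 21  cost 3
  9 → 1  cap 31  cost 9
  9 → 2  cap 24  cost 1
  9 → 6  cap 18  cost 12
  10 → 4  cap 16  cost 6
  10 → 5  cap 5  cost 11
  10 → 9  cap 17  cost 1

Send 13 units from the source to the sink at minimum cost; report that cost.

shortest-cost path #1: 10→9→2→7 push 12 @ unit cost 14 (adds 168)
shortest-cost path #2: 10→4→7 push 1 @ unit cost 18 (adds 18)
total cost = 186

Minimum cost for 13 units: 186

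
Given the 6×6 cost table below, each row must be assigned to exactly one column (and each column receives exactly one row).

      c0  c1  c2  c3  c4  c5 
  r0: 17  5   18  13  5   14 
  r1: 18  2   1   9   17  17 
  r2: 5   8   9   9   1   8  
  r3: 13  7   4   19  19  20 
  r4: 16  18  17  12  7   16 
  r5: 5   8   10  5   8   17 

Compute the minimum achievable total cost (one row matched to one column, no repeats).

Minimum assignment cost: 36

optimal assignment: row0→col4 (cost 5), row1→col1 (cost 2), row2→col5 (cost 8), row3→col2 (cost 4), row4→col3 (cost 12), row5→col0 (cost 5)
total = 5 + 2 + 8 + 4 + 12 + 5 = 36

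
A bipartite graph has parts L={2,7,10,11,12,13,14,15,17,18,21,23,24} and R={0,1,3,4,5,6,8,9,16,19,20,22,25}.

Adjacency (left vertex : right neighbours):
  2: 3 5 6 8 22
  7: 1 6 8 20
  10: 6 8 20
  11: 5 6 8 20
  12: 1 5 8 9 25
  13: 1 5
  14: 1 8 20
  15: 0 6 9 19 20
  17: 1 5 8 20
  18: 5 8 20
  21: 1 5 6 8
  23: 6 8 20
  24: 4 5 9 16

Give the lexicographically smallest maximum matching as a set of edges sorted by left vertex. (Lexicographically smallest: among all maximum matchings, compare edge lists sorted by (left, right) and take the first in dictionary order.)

|M| = 9 (so the lex-smallest maximum matching has 9 edges)
process left vertices in ascending order; for each, take the smallest-labelled available neighbour that still permits 9 edges overall, or leave it unmatched if none does
lex-smallest matching: {2-3, 7-1, 10-6, 11-5, 12-9, 14-8, 15-0, 17-20, 24-4}

Lex-smallest maximum matching: {(2,3), (7,1), (10,6), (11,5), (12,9), (14,8), (15,0), (17,20), (24,4)}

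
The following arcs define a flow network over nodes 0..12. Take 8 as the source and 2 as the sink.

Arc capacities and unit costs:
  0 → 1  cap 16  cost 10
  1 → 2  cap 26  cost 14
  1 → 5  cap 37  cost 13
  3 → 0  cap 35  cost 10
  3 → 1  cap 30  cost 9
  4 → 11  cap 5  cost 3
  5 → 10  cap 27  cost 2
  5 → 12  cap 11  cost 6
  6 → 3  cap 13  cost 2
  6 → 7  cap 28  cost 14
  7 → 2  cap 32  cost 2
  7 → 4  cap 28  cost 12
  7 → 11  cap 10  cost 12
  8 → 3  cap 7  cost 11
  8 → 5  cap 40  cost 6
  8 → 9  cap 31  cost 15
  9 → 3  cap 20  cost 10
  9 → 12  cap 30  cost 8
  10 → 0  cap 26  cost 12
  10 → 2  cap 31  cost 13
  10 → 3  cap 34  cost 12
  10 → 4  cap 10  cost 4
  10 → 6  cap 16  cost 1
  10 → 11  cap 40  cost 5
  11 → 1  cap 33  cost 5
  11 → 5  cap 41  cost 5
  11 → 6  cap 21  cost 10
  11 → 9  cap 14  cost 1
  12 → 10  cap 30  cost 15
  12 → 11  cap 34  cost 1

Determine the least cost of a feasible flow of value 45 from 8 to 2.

shortest-cost path #1: 8→5→10→2 push 27 @ unit cost 21 (adds 567)
shortest-cost path #2: 8→5→12→11→1→2 push 11 @ unit cost 32 (adds 352)
shortest-cost path #3: 8→3→1→2 push 7 @ unit cost 34 (adds 238)
total cost = 1157

Minimum cost for 45 units: 1157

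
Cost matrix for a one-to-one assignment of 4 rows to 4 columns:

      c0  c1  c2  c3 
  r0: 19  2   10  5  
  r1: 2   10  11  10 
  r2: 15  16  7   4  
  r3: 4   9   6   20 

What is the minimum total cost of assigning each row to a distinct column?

optimal assignment: row0→col1 (cost 2), row1→col0 (cost 2), row2→col3 (cost 4), row3→col2 (cost 6)
total = 2 + 2 + 4 + 6 = 14

Minimum assignment cost: 14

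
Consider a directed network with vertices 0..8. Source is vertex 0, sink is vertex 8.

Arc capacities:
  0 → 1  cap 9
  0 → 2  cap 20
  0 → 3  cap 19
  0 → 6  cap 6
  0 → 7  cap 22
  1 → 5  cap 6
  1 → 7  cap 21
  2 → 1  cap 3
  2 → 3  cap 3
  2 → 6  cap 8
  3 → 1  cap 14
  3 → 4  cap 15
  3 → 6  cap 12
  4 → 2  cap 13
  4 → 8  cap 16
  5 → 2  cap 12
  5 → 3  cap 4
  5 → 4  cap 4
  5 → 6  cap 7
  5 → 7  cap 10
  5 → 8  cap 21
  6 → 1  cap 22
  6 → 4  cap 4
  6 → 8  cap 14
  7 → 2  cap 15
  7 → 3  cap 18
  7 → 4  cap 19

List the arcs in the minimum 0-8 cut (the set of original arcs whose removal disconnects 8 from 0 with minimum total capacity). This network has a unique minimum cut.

Min-cut arcs: {(1,5), (4,8), (6,8)} (total capacity 36)

augment #1: 0→6→8 push 6
augment #2: 0→1→5→8 push 6
augment #3: 0→2→6→8 push 8
augment #4: 0→3→4→8 push 15
augment #5: 0→7→4→8 push 1
max flow = 36; residual-reachable set from 0 gives S-side
cut edges (S→T): {(1,5), (4,8), (6,8)} total cap 36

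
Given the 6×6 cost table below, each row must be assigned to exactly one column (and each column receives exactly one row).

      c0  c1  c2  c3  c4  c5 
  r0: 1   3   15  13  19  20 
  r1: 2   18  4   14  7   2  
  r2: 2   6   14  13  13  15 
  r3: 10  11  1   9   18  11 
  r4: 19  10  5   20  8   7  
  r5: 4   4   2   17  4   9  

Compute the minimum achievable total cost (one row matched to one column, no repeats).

Minimum assignment cost: 25

optimal assignment: row0→col1 (cost 3), row1→col5 (cost 2), row2→col0 (cost 2), row3→col3 (cost 9), row4→col2 (cost 5), row5→col4 (cost 4)
total = 3 + 2 + 2 + 9 + 5 + 4 = 25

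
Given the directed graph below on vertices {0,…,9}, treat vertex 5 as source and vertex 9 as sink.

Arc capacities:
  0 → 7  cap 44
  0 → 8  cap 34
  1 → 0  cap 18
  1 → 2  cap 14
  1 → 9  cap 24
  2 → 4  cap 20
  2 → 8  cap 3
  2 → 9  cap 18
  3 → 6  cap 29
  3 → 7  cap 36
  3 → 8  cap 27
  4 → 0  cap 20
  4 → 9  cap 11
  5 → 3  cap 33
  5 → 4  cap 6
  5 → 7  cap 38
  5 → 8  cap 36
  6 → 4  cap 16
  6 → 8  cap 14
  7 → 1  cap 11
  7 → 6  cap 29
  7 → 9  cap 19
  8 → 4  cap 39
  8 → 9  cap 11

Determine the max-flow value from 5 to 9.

augment #1: 5→4→9 bottleneck 6, total now 6
augment #2: 5→7→9 bottleneck 19, total now 25
augment #3: 5→8→9 bottleneck 11, total now 36
augment #4: 5→7→1→9 bottleneck 11, total now 47
augment #5: 5→8→4→9 bottleneck 5, total now 52

Maximum flow value: 52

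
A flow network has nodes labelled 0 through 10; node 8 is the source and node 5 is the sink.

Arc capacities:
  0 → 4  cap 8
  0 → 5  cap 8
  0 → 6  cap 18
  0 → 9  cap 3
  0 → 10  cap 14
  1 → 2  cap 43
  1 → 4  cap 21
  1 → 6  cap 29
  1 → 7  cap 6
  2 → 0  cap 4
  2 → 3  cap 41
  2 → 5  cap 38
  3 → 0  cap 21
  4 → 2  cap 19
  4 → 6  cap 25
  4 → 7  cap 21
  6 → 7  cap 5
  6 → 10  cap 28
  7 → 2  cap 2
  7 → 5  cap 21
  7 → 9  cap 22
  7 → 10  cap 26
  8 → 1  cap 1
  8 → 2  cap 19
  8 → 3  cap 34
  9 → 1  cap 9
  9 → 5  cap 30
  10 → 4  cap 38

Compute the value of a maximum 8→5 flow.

Maximum flow value: 41

augment #1: 8→2→5 bottleneck 19, total now 19
augment #2: 8→1→2→5 bottleneck 1, total now 20
augment #3: 8→3→0→5 bottleneck 8, total now 28
augment #4: 8→3→0→9→5 bottleneck 3, total now 31
augment #5: 8→3→0→4→2→5 bottleneck 8, total now 39
augment #6: 8→3→0→6→7→5 bottleneck 2, total now 41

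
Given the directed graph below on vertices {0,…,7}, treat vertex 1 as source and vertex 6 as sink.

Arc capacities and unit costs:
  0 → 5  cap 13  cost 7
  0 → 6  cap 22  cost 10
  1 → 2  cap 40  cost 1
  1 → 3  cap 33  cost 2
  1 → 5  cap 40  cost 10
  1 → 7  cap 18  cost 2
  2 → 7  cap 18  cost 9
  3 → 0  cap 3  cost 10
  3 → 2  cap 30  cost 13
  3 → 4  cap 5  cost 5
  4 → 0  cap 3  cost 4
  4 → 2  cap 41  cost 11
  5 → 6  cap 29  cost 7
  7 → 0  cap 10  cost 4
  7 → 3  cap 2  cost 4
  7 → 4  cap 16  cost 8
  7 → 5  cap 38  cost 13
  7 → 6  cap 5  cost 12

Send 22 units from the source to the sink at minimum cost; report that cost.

Minimum cost for 22 units: 349

shortest-cost path #1: 1→7→6 push 5 @ unit cost 14 (adds 70)
shortest-cost path #2: 1→7→0→6 push 10 @ unit cost 16 (adds 160)
shortest-cost path #3: 1→5→6 push 7 @ unit cost 17 (adds 119)
total cost = 349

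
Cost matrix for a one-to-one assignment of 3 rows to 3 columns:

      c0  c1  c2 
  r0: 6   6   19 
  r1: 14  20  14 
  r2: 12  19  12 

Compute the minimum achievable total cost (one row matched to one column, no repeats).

Minimum assignment cost: 32

one of 2 optimal assignments: row0→col1 (cost 6), row1→col0 (cost 14), row2→col2 (cost 12)
total = 6 + 14 + 12 = 32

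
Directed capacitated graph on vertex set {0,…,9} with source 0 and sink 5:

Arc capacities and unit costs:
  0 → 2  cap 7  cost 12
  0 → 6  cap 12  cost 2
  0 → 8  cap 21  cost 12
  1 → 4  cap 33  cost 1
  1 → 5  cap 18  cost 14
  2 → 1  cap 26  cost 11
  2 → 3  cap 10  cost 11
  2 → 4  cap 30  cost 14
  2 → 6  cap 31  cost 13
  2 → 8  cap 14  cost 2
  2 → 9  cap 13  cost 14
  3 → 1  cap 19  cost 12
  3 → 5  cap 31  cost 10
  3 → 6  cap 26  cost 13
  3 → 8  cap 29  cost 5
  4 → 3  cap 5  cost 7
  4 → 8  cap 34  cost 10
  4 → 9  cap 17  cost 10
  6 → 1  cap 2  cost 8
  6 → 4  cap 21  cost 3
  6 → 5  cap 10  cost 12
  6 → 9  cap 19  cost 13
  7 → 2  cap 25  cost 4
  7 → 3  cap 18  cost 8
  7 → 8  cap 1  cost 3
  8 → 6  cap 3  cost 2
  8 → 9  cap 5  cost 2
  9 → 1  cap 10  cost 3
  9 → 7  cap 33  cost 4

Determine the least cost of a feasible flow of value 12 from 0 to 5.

shortest-cost path #1: 0→6→5 push 10 @ unit cost 14 (adds 140)
shortest-cost path #2: 0→6→4→3→5 push 2 @ unit cost 22 (adds 44)
total cost = 184

Minimum cost for 12 units: 184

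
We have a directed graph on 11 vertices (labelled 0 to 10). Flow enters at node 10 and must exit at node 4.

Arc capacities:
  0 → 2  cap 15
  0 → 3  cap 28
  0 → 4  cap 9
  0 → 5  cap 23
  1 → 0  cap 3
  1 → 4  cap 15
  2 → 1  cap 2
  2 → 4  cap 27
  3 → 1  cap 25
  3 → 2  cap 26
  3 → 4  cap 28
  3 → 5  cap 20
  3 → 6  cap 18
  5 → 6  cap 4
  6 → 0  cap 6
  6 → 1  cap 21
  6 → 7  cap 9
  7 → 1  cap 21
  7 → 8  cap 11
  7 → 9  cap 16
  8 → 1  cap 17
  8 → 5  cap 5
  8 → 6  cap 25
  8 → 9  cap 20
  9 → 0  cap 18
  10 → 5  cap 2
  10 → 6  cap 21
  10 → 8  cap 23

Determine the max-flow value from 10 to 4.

Maximum flow value: 42

augment #1: 10→6→0→4 bottleneck 6, total now 6
augment #2: 10→6→1→4 bottleneck 15, total now 21
augment #3: 10→8→1→0→4 bottleneck 3, total now 24
augment #4: 10→8→9→0→2→4 bottleneck 15, total now 39
augment #5: 10→8→9→0→3→4 bottleneck 3, total now 42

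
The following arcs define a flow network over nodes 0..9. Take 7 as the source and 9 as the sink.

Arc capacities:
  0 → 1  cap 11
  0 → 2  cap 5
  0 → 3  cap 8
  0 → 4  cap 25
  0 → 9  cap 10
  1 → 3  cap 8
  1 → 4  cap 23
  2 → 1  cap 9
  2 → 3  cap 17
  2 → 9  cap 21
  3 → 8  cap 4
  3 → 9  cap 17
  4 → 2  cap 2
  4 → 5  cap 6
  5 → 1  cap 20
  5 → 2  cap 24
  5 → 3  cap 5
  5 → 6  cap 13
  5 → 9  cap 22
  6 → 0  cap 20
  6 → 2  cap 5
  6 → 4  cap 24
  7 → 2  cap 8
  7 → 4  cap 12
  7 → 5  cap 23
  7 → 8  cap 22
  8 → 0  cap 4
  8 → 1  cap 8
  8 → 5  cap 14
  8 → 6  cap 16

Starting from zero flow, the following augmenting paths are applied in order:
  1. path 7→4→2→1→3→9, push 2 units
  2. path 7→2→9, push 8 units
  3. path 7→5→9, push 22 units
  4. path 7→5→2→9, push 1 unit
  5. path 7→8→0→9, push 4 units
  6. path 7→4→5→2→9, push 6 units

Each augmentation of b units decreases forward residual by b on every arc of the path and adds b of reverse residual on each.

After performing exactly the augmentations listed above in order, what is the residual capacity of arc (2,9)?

Residual capacity of (2,9): 6

after path 1 (7→4→2→1→3→9, push 2): res(2,9)=21
after path 2 (7→2→9, push 8): res(2,9)=13
after path 3 (7→5→9, push 22): res(2,9)=13
after path 4 (7→5→2→9, push 1): res(2,9)=12
after path 5 (7→8→0→9, push 4): res(2,9)=12
after path 6 (7→4→5→2→9, push 6): res(2,9)=6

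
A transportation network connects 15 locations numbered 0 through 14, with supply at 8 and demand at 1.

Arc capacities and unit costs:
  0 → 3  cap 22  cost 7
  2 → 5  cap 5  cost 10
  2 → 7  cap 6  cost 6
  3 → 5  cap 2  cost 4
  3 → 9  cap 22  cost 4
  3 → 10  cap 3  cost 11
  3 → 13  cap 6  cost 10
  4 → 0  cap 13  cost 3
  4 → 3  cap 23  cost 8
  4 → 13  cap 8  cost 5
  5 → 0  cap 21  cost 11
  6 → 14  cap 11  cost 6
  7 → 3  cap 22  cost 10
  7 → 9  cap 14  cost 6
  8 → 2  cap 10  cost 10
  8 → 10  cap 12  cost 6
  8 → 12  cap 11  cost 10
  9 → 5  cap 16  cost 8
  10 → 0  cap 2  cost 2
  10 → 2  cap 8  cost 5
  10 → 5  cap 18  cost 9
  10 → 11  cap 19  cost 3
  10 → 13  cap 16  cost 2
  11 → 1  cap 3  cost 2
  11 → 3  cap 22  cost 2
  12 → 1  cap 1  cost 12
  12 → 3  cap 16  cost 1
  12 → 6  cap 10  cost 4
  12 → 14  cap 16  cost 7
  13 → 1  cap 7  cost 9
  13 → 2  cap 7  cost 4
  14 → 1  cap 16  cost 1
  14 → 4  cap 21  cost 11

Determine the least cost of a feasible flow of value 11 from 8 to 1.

Minimum cost for 11 units: 170

shortest-cost path #1: 8→10→11→1 push 3 @ unit cost 11 (adds 33)
shortest-cost path #2: 8→10→13→1 push 7 @ unit cost 17 (adds 119)
shortest-cost path #3: 8→12→14→1 push 1 @ unit cost 18 (adds 18)
total cost = 170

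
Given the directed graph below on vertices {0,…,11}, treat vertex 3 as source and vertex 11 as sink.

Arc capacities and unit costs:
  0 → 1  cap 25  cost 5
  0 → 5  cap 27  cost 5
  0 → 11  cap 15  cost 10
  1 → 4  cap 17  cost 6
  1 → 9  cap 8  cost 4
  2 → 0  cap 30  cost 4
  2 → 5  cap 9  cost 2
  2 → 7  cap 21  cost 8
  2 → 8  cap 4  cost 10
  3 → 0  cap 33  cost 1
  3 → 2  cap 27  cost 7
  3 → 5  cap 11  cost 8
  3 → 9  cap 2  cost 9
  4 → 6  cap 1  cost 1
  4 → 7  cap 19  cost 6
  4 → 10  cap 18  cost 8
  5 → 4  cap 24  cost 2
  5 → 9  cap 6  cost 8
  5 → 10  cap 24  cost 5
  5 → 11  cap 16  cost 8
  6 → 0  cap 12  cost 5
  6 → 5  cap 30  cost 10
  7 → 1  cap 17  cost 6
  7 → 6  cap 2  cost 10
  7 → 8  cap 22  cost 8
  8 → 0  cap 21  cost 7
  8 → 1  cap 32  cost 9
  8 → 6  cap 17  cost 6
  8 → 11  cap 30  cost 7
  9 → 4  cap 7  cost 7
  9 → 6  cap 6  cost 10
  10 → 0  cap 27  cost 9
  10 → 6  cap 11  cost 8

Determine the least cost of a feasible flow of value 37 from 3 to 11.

shortest-cost path #1: 3→0→11 push 15 @ unit cost 11 (adds 165)
shortest-cost path #2: 3→0→5→11 push 16 @ unit cost 14 (adds 224)
shortest-cost path #3: 3→2→8→11 push 4 @ unit cost 24 (adds 96)
shortest-cost path #4: 3→0→5→4→7→8→11 push 2 @ unit cost 29 (adds 58)
total cost = 543

Minimum cost for 37 units: 543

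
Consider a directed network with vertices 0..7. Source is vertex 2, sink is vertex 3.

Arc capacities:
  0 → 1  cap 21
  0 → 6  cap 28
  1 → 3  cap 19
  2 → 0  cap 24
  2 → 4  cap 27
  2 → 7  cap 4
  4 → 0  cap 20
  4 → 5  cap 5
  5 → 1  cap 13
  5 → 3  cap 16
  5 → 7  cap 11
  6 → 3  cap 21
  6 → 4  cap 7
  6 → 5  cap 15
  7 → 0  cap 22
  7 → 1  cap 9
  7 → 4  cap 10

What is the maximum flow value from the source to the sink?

Maximum flow value: 52

augment #1: 2→0→1→3 bottleneck 19, total now 19
augment #2: 2→0→6→3 bottleneck 5, total now 24
augment #3: 2→4→5→3 bottleneck 5, total now 29
augment #4: 2→4→0→6→3 bottleneck 16, total now 45
augment #5: 2→4→0→6→5→3 bottleneck 4, total now 49
augment #6: 2→7→0→6→5→3 bottleneck 3, total now 52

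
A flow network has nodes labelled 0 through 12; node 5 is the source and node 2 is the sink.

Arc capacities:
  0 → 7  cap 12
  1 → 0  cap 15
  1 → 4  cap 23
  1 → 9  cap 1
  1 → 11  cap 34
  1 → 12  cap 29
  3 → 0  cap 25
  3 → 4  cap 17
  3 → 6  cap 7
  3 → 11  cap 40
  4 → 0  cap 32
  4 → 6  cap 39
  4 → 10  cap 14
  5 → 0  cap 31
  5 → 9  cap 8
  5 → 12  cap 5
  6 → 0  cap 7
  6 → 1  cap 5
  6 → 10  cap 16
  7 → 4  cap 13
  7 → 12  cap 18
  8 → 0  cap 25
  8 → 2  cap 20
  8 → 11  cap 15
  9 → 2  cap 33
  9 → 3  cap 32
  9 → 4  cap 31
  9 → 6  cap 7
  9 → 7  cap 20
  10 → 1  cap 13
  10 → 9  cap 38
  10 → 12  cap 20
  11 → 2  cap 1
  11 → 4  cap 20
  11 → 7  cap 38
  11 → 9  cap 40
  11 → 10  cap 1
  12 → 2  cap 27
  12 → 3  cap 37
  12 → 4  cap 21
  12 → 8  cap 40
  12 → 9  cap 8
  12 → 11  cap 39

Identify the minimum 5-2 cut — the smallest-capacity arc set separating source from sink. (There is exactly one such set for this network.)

Min-cut arcs: {(0,7), (5,9), (5,12)} (total capacity 25)

augment #1: 5→9→2 push 8
augment #2: 5→12→2 push 5
augment #3: 5→0→7→12→2 push 12
max flow = 25; residual-reachable set from 5 gives S-side
cut edges (S→T): {(0,7), (5,9), (5,12)} total cap 25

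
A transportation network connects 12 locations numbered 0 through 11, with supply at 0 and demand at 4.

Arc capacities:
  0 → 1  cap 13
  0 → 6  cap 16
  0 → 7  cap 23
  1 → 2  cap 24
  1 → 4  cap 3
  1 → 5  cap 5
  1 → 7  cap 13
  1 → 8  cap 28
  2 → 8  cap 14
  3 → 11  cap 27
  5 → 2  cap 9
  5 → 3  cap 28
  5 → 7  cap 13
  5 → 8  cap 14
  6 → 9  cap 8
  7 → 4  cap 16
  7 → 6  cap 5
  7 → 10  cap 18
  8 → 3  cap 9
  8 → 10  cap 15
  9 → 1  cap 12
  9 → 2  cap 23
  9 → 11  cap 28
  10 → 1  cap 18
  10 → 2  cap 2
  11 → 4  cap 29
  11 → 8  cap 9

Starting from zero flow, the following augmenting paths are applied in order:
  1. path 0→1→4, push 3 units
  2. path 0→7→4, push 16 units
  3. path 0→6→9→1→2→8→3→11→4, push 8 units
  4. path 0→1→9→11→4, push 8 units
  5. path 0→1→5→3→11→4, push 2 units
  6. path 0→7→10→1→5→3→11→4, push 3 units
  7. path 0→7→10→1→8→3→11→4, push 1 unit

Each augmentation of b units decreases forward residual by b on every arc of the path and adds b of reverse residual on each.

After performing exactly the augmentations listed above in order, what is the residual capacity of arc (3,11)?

Residual capacity of (3,11): 13

after path 1 (0→1→4, push 3): res(3,11)=27
after path 2 (0→7→4, push 16): res(3,11)=27
after path 3 (0→6→9→1→2→8→3→11→4, push 8): res(3,11)=19
after path 4 (0→1→9→11→4, push 8): res(3,11)=19
after path 5 (0→1→5→3→11→4, push 2): res(3,11)=17
after path 6 (0→7→10→1→5→3→11→4, push 3): res(3,11)=14
after path 7 (0→7→10→1→8→3→11→4, push 1): res(3,11)=13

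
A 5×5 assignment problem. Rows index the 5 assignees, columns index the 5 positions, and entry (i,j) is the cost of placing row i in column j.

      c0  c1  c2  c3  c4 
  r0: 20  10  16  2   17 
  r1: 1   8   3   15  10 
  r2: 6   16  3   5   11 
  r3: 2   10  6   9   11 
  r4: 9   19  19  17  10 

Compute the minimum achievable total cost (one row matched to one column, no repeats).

Minimum assignment cost: 25

optimal assignment: row0→col3 (cost 2), row1→col1 (cost 8), row2→col2 (cost 3), row3→col0 (cost 2), row4→col4 (cost 10)
total = 2 + 8 + 3 + 2 + 10 = 25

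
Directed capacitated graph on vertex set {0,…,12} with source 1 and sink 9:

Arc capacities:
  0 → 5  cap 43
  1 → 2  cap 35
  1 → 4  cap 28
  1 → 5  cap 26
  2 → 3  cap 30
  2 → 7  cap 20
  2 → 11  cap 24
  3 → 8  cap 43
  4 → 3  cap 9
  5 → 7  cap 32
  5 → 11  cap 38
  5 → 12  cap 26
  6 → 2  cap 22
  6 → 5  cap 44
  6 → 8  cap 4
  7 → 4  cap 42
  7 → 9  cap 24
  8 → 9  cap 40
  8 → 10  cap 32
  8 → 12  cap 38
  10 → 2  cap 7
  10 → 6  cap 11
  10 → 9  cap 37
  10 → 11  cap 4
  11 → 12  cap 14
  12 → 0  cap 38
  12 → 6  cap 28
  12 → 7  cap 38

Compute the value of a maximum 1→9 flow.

augment #1: 1→2→7→9 bottleneck 20, total now 20
augment #2: 1→5→7→9 bottleneck 4, total now 24
augment #3: 1→2→3→8→9 bottleneck 15, total now 39
augment #4: 1→4→3→8→9 bottleneck 9, total now 48
augment #5: 1→5→12→6→8→9 bottleneck 4, total now 52
augment #6: 1→5→7→2→3→8→9 bottleneck 12, total now 64
augment #7: 1→5→7→2→3→8→10→9 bottleneck 3, total now 67

Maximum flow value: 67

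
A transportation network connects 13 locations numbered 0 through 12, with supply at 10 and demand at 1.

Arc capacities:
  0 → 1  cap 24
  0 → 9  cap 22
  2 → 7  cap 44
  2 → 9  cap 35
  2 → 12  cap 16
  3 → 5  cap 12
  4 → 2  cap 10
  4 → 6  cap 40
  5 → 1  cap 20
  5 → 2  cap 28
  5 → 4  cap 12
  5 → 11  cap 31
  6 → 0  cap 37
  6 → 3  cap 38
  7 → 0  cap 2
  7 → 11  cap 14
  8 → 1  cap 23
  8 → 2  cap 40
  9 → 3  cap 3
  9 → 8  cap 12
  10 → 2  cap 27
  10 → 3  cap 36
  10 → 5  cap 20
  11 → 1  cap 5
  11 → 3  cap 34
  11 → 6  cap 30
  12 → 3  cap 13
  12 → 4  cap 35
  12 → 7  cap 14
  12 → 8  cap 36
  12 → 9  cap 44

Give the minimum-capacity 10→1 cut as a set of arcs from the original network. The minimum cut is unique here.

Min-cut arcs: {(3,5), (10,2), (10,5)} (total capacity 59)

augment #1: 10→5→1 push 20
augment #2: 10→2→7→0→1 push 2
augment #3: 10→2→7→11→1 push 5
augment #4: 10→2→9→8→1 push 12
augment #5: 10→2→12→8→1 push 8
augment #6: 10→3→5→2→12→8→1 push 3
augment #7: 10→3→5→4→6→0→1 push 9
max flow = 59; residual-reachable set from 10 gives S-side
cut edges (S→T): {(3,5), (10,2), (10,5)} total cap 59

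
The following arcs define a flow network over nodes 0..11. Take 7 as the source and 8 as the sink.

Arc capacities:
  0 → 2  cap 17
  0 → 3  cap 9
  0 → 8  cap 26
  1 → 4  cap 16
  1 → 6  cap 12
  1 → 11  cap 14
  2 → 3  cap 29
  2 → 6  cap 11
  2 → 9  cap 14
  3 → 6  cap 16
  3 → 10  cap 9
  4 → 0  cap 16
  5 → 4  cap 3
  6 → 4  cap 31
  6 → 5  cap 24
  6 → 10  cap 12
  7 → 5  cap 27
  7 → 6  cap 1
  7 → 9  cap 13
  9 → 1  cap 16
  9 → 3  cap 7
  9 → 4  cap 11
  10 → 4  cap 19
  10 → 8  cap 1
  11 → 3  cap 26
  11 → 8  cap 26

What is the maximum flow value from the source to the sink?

Maximum flow value: 17

augment #1: 7→6→10→8 bottleneck 1, total now 1
augment #2: 7→5→4→0→8 bottleneck 3, total now 4
augment #3: 7→9→1→11→8 bottleneck 13, total now 17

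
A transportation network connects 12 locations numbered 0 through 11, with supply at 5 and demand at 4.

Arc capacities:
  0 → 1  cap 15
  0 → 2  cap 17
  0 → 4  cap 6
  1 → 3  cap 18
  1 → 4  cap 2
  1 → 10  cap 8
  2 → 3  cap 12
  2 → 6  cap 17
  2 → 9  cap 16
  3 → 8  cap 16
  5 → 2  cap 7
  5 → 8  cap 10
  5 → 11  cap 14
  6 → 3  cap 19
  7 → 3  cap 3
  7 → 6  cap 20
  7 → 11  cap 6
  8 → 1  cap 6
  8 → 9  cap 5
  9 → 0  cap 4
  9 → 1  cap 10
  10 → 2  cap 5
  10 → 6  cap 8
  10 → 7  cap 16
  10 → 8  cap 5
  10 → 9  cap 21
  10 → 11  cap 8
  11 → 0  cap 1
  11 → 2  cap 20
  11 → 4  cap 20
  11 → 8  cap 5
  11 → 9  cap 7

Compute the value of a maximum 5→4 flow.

Maximum flow value: 27

augment #1: 5→11→4 bottleneck 14, total now 14
augment #2: 5→8→1→4 bottleneck 2, total now 16
augment #3: 5→2→9→0→4 bottleneck 4, total now 20
augment #4: 5→8→1→10→11→4 bottleneck 4, total now 24
augment #5: 5→2→9→1→10→11→4 bottleneck 2, total now 26
augment #6: 5→2→9→1→10→11→0→4 bottleneck 1, total now 27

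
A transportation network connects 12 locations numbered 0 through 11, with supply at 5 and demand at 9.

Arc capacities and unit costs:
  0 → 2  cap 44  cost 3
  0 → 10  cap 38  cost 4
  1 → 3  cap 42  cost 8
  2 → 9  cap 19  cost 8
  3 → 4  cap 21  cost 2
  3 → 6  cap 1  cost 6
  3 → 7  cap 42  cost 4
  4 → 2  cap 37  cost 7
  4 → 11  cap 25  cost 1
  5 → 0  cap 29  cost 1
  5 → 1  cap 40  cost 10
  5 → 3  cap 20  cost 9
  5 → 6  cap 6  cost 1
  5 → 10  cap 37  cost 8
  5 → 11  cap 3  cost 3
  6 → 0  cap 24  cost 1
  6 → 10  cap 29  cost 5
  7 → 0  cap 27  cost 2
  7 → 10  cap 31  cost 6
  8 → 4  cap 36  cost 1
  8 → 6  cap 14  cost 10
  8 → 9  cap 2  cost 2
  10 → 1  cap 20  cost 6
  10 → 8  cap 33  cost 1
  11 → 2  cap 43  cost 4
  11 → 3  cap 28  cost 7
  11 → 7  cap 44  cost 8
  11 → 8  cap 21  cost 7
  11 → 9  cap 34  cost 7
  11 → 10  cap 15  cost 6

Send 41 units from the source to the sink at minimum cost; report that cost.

Minimum cost for 41 units: 544

shortest-cost path #1: 5→0→10→8→9 push 2 @ unit cost 8 (adds 16)
shortest-cost path #2: 5→11→9 push 3 @ unit cost 10 (adds 30)
shortest-cost path #3: 5→0→2→9 push 19 @ unit cost 12 (adds 228)
shortest-cost path #4: 5→0→10→8→4→11→9 push 8 @ unit cost 15 (adds 120)
shortest-cost path #5: 5→6→10→8→4→11→9 push 6 @ unit cost 16 (adds 96)
shortest-cost path #6: 5→10→8→4→11→9 push 3 @ unit cost 18 (adds 54)
total cost = 544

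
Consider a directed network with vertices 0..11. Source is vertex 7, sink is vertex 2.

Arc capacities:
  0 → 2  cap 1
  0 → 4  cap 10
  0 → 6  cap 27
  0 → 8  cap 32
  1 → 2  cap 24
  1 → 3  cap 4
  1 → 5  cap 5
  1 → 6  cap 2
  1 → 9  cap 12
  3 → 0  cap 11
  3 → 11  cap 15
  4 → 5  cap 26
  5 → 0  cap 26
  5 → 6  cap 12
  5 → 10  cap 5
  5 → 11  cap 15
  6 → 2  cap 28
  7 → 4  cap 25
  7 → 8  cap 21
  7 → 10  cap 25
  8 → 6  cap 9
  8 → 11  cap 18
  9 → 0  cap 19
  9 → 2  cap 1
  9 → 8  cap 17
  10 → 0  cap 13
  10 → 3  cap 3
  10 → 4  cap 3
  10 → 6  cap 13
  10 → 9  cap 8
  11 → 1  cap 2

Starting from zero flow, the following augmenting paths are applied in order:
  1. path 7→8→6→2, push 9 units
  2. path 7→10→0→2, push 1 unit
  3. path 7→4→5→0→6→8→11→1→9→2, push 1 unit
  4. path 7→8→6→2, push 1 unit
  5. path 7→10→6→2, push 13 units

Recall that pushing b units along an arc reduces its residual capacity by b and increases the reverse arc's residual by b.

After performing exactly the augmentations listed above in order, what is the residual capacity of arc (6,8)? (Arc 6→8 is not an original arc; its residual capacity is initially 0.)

Residual capacity of (6,8): 9

after path 1 (7→8→6→2, push 9): res(6,8)=9
after path 2 (7→10→0→2, push 1): res(6,8)=9
after path 3 (7→4→5→0→6→8→11→1→9→2, push 1): res(6,8)=8
after path 4 (7→8→6→2, push 1): res(6,8)=9
after path 5 (7→10→6→2, push 13): res(6,8)=9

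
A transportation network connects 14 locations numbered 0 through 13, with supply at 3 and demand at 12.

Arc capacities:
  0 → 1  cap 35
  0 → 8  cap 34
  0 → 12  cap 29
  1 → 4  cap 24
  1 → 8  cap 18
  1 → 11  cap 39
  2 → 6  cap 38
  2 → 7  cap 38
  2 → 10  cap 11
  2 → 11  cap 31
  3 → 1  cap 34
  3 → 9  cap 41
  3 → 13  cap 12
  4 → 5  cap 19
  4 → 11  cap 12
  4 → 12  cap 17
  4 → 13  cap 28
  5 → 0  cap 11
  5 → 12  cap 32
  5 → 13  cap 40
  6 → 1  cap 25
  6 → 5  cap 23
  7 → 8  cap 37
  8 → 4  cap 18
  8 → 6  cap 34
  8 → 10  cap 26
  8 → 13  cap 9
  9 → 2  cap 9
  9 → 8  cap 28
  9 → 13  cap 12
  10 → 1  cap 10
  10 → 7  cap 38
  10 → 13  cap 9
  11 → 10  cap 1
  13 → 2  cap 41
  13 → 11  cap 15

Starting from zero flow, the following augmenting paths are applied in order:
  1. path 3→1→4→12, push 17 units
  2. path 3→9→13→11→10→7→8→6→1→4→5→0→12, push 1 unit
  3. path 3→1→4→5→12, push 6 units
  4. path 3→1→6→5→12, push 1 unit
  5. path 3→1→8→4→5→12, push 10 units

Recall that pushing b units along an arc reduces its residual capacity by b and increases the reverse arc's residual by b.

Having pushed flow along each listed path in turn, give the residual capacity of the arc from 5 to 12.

Residual capacity of (5,12): 15

after path 1 (3→1→4→12, push 17): res(5,12)=32
after path 2 (3→9→13→11→10→7→8→6→1→4→5→0→12, push 1): res(5,12)=32
after path 3 (3→1→4→5→12, push 6): res(5,12)=26
after path 4 (3→1→6→5→12, push 1): res(5,12)=25
after path 5 (3→1→8→4→5→12, push 10): res(5,12)=15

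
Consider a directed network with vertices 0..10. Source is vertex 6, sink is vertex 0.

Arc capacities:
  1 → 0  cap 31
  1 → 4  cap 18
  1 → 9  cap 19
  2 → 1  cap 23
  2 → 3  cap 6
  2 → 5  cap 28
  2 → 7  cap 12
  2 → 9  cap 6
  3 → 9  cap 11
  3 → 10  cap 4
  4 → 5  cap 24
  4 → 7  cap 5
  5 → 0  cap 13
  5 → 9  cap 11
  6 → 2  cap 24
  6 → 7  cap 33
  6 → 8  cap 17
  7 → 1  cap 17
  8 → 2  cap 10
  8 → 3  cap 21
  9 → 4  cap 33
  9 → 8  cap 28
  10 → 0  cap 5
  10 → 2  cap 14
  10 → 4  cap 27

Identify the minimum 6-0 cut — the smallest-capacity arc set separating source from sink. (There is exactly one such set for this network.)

augment #1: 6→2→1→0 push 23
augment #2: 6→2→5→0 push 1
augment #3: 6→7→1→0 push 8
augment #4: 6→8→2→5→0 push 10
augment #5: 6→8→3→10→0 push 4
augment #6: 6→7→1→2→5→0 push 2
max flow = 48; residual-reachable set from 6 gives S-side
cut edges (S→T): {(1,0), (3,10), (5,0)} total cap 48

Min-cut arcs: {(1,0), (3,10), (5,0)} (total capacity 48)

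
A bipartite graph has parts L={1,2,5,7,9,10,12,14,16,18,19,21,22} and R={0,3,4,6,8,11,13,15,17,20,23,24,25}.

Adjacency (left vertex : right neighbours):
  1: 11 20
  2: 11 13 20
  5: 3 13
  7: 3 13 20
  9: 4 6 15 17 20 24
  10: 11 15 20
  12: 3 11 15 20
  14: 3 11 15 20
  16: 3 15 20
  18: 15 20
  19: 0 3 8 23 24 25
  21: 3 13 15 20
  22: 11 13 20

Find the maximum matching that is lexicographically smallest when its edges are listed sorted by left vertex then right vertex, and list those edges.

|M| = 7 (so the lex-smallest maximum matching has 7 edges)
process left vertices in ascending order; for each, take the smallest-labelled available neighbour that still permits 7 edges overall, or leave it unmatched if none does
lex-smallest matching: {1-11, 2-13, 5-3, 7-20, 9-4, 10-15, 19-0}

Lex-smallest maximum matching: {(1,11), (2,13), (5,3), (7,20), (9,4), (10,15), (19,0)}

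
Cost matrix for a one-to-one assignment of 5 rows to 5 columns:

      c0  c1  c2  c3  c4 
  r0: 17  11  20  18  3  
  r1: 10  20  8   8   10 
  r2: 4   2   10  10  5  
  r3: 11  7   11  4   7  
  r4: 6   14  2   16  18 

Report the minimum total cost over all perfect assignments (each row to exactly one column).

Minimum assignment cost: 21

optimal assignment: row0→col4 (cost 3), row1→col0 (cost 10), row2→col1 (cost 2), row3→col3 (cost 4), row4→col2 (cost 2)
total = 3 + 10 + 2 + 4 + 2 = 21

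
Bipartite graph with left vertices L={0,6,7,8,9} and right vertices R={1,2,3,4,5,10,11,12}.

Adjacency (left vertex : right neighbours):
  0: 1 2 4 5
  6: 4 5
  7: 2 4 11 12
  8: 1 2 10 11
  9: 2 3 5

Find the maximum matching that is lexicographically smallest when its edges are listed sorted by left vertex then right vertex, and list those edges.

Lex-smallest maximum matching: {(0,1), (6,4), (7,2), (8,10), (9,3)}

|M| = 5 (so the lex-smallest maximum matching has 5 edges)
process left vertices in ascending order; for each, take the smallest-labelled available neighbour that still permits 5 edges overall, or leave it unmatched if none does
lex-smallest matching: {0-1, 6-4, 7-2, 8-10, 9-3}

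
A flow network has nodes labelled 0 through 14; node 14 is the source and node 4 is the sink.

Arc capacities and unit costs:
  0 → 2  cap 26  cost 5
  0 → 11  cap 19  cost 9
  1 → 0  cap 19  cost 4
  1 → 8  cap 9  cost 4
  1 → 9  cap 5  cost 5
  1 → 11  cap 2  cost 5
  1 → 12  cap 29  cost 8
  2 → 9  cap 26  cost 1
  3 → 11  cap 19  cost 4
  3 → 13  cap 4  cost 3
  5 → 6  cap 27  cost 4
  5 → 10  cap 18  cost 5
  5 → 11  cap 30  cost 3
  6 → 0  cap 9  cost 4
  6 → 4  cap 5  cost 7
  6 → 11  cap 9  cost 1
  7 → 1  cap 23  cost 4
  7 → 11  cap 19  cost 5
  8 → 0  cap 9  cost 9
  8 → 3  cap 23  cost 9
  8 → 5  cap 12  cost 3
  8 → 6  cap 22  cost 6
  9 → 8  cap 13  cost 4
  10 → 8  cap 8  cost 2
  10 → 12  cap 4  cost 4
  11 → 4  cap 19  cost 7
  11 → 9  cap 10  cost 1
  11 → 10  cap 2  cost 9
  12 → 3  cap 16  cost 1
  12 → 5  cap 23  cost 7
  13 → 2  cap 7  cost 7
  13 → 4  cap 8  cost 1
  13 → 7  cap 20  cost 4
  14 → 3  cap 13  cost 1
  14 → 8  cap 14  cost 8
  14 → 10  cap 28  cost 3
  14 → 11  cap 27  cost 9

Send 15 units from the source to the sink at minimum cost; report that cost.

shortest-cost path #1: 14→3→13→4 push 4 @ unit cost 5 (adds 20)
shortest-cost path #2: 14→3→11→4 push 9 @ unit cost 12 (adds 108)
shortest-cost path #3: 14→11→4 push 2 @ unit cost 16 (adds 32)
total cost = 160

Minimum cost for 15 units: 160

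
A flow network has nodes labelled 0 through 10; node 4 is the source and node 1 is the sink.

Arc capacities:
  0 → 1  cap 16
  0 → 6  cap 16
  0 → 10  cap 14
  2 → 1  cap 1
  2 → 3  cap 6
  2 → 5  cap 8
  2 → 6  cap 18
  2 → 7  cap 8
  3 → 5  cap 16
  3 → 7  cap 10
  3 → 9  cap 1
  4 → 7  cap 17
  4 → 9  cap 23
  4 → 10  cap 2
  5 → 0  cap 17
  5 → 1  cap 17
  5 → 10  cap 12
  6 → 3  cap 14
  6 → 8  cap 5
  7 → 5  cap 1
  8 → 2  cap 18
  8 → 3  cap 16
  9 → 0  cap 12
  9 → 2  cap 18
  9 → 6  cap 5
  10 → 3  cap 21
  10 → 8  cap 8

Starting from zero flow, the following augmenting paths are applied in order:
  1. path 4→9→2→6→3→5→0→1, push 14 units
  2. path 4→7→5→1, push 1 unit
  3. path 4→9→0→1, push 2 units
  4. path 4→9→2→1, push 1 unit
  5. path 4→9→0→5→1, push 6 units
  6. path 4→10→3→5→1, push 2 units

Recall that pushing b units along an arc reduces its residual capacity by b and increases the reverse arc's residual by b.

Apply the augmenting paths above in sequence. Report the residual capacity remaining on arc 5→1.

after path 1 (4→9→2→6→3→5→0→1, push 14): res(5,1)=17
after path 2 (4→7→5→1, push 1): res(5,1)=16
after path 3 (4→9→0→1, push 2): res(5,1)=16
after path 4 (4→9→2→1, push 1): res(5,1)=16
after path 5 (4→9→0→5→1, push 6): res(5,1)=10
after path 6 (4→10→3→5→1, push 2): res(5,1)=8

Residual capacity of (5,1): 8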